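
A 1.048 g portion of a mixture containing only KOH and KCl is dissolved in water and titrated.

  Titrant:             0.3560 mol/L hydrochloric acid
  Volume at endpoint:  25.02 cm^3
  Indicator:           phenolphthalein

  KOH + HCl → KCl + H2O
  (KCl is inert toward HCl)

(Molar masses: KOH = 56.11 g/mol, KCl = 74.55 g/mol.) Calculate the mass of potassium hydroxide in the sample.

0.4998 g

n(HCl) = 0.02502 × 0.3560 = 8.907 × 10^-3 mol
Let x = n(KOH), y = n(KCl).
Titrant: 1x = 8.907 × 10^-3;  mass: 56.11x + 74.55y = 1.048
Solving, x = 8.907 × 10^-3 mol, y = 7.354 × 10^-3 mol
mass of KOH = 8.907 × 10^-3 × 56.11 = 0.4998 g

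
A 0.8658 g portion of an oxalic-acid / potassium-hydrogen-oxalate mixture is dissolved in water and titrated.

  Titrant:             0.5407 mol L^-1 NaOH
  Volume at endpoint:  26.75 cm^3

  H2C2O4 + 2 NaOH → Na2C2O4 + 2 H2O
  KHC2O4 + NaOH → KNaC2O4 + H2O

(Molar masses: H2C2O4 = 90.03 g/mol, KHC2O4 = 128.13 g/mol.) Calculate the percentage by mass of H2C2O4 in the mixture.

n(NaOH) = 0.02675 × 0.5407 = 0.01446 mol
Let x = n(H2C2O4), y = n(KHC2O4).
Titrant: 2x + 1y = 0.01446;  mass: 90.03x + 128.13y = 0.8658
Solving, x = 5.940 × 10^-3 mol, y = 2.583 × 10^-3 mol
mass of H2C2O4 = 5.940 × 10^-3 × 90.03 = 0.5348 g
% H2C2O4 = 0.5348 / 0.8658 × 100 = 61.77 %

61.77 %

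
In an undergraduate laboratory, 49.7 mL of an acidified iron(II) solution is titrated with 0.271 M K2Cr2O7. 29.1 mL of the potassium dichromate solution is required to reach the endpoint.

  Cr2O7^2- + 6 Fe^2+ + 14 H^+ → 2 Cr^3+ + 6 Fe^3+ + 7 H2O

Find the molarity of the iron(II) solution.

0.952 M

n(K2Cr2O7) = 0.0291 L × 0.271 mol/L = 7.89 × 10^-3 mol
From the 6:1 mole ratio, n(Fe2+) = 6/1 × 7.89 × 10^-3 = 0.0473 mol
[Fe2+] = 0.0473 mol / 0.0497 L = 0.952 mol/L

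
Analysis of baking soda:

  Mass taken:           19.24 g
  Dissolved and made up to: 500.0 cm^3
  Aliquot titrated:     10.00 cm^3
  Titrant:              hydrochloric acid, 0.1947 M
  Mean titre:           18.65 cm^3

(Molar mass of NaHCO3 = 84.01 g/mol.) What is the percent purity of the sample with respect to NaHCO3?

79.28 %

NaHCO3 + HCl → NaCl + H2O + CO2
n(HCl) per titration = 0.01865 × 0.1947 = 3.631 × 10^-3 mol
n(NaHCO3) in each aliquot = 3.631 × 10^-3 mol (1:1 ratio)
n(NaHCO3) in the whole flask = 3.631 × 10^-3 × 500.0/10.00 = 0.1816 mol
mass of NaHCO3 = 0.1816 × 84.01 = 15.25 g
% NaHCO3 = 15.25 / 19.24 × 100 = 79.28 %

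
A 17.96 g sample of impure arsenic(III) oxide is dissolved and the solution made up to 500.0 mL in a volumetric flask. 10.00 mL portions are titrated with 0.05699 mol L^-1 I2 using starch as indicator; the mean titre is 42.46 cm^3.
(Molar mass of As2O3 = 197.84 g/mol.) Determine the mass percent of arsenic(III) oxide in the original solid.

As2O3 + 2 I2 + 2 H2O → As2O5 + 4 HI
n(I2) per titration = 0.04246 × 0.05699 = 2.420 × 10^-3 mol
From the 1:2 ratio, n(As2O3) in each aliquot = 1/2 × 2.420 × 10^-3 = 1.210 × 10^-3 mol
n(As2O3) in the whole flask = 1.210 × 10^-3 × 500.0/10.00 = 0.06049 mol
mass of As2O3 = 0.06049 × 197.84 = 11.97 g
% As2O3 = 11.97 / 17.96 × 100 = 66.64 %

66.64 %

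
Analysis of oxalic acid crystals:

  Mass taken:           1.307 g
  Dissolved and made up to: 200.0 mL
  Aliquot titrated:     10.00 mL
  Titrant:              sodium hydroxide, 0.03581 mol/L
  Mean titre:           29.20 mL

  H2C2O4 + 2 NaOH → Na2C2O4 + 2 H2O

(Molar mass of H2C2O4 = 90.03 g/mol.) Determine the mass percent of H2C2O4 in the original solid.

72.03 %

n(NaOH) per titration = 0.02920 × 0.03581 = 1.046 × 10^-3 mol
From the 1:2 ratio, n(H2C2O4) in each aliquot = 1/2 × 1.046 × 10^-3 = 5.228 × 10^-4 mol
n(H2C2O4) in the whole flask = 5.228 × 10^-4 × 200.0/10.00 = 0.01046 mol
mass of H2C2O4 = 0.01046 × 90.03 = 0.9414 g
% H2C2O4 = 0.9414 / 1.307 × 100 = 72.03 %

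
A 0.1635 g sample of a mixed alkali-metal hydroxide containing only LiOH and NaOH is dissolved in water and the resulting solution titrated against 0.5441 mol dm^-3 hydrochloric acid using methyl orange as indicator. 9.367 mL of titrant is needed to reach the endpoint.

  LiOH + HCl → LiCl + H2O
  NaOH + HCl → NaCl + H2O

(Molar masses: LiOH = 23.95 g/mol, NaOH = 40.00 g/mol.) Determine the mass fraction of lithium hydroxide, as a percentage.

n(HCl) = 0.009367 × 0.5441 = 5.097 × 10^-3 mol
Let x = n(LiOH), y = n(NaOH).
Titrant: 1x + 1y = 5.097 × 10^-3;  mass: 23.95x + 40.00y = 0.1635
Solving, x = 2.515 × 10^-3 mol, y = 2.582 × 10^-3 mol
mass of LiOH = 2.515 × 10^-3 × 23.95 = 0.06023 g
% LiOH = 0.06023 / 0.1635 × 100 = 36.84 %

36.84 %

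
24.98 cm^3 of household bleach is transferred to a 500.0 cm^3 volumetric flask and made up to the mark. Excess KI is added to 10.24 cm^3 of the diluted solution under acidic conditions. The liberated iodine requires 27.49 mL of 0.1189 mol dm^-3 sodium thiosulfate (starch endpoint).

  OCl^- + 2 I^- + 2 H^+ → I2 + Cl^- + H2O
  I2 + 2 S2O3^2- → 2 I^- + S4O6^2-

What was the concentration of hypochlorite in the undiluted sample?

n(S2O3^2-) = 0.02749 × 0.1189 = 3.269 × 10^-3 mol
n(I2) = n(S2O3^2-)/2 = 1.634 × 10^-3 mol
n(OCl^-) in the aliquot = 1.634 × 10^-3 mol (1:1 ratio)
[OCl^-]_dilute = 1.634 × 10^-3 / 0.01024 = 0.1596 mol/L
[OCl^-]_original = 0.1596 × 500.0/24.98 = 3.195 mol/L

3.195 mol/L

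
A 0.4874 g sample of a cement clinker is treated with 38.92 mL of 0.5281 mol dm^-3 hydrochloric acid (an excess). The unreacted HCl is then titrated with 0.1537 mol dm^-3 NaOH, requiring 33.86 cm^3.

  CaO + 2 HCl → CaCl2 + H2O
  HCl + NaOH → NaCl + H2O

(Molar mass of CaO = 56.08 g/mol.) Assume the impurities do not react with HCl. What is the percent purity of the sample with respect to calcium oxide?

n(HCl) added = 0.03892 × 0.5281 = 0.02055 mol
n(NaOH) used in back-titration = 0.03386 × 0.1537 = 5.204 × 10^-3 mol
n(HCl) left over = 5.204 × 10^-3 mol (1:1 ratio)
n(HCl) consumed by analyte = 0.02055 − 5.204 × 10^-3 = 0.01535 mol
From the 1:2 ratio, n(CaO) = 1/2 × 0.01535 = 7.675 × 10^-3 mol
mass of CaO = 7.675 × 10^-3 × 56.08 = 0.4304 g
% CaO = 0.4304 / 0.4874 × 100 = 88.30 %

88.30 %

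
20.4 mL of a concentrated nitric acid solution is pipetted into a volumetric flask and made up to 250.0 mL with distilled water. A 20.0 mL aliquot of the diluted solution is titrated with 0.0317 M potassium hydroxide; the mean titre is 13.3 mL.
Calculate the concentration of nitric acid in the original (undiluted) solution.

HNO3 + KOH → KNO3 + H2O
n(KOH) = 0.0133 × 0.0317 = 4.22 × 10^-4 mol
n(HNO3) in the aliquot = 4.22 × 10^-4 mol (1:1 ratio)
[HNO3]_dilute = 4.22 × 10^-4 / 0.0200 = 0.0211 mol/L
Dilution factor = 250.0 / 20.4 = 12.25
[HNO3]_stock = 0.0211 × 12.25 = 0.258 mol/L

0.258 M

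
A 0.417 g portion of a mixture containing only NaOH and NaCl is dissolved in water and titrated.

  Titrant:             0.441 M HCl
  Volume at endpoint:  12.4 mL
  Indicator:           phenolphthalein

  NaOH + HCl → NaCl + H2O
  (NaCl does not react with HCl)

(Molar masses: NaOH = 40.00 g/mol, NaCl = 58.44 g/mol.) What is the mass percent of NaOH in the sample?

52.5 %

n(HCl) = 0.0124 × 0.441 = 5.47 × 10^-3 mol
Let x = n(NaOH), y = n(NaCl).
Titrant: 1x = 5.47 × 10^-3;  mass: 40.00x + 58.44y = 0.417
Solving, x = 5.47 × 10^-3 mol, y = 3.39 × 10^-3 mol
mass of NaOH = 5.47 × 10^-3 × 40.00 = 0.219 g
% NaOH = 0.219 / 0.417 × 100 = 52.5 %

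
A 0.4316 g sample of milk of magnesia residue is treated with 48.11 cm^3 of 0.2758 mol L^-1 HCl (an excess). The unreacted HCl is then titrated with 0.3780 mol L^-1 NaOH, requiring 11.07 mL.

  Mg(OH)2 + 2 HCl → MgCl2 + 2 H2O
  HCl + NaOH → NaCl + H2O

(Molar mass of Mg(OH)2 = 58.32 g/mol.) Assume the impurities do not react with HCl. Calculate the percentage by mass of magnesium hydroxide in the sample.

61.38 %

n(HCl) added = 0.04811 × 0.2758 = 0.01327 mol
n(NaOH) used in back-titration = 0.01107 × 0.3780 = 4.184 × 10^-3 mol
n(HCl) left over = 4.184 × 10^-3 mol (1:1 ratio)
n(HCl) consumed by analyte = 0.01327 − 4.184 × 10^-3 = 9.084 × 10^-3 mol
From the 1:2 ratio, n(Mg(OH)2) = 1/2 × 9.084 × 10^-3 = 4.542 × 10^-3 mol
mass of Mg(OH)2 = 4.542 × 10^-3 × 58.32 = 0.2649 g
% Mg(OH)2 = 0.2649 / 0.4316 × 100 = 61.38 %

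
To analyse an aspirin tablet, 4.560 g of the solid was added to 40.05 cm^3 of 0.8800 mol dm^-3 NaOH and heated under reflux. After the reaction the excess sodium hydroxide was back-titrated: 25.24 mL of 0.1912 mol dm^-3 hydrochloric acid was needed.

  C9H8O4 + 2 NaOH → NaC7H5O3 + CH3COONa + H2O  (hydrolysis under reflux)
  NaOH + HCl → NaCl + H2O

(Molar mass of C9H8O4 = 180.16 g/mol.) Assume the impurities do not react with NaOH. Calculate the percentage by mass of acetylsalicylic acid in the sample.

60.09 %

n(NaOH) added = 0.04005 × 0.8800 = 0.03524 mol
n(HCl) used in back-titration = 0.02524 × 0.1912 = 4.826 × 10^-3 mol
n(NaOH) left over = 4.826 × 10^-3 mol (1:1 ratio)
n(NaOH) consumed by analyte = 0.03524 − 4.826 × 10^-3 = 0.03042 mol
From the 1:2 ratio, n(C9H8O4) = 1/2 × 0.03042 = 0.01521 mol
mass of C9H8O4 = 0.01521 × 180.16 = 2.740 g
% C9H8O4 = 2.740 / 4.560 × 100 = 60.09 %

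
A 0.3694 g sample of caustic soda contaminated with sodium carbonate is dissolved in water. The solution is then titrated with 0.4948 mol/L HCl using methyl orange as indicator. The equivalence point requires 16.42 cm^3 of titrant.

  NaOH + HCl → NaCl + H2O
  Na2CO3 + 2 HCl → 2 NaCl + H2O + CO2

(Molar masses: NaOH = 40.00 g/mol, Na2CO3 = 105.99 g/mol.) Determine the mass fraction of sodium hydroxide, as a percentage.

50.97 %

n(HCl) = 0.01642 × 0.4948 = 8.125 × 10^-3 mol
Let x = n(NaOH), y = n(Na2CO3).
Titrant: 1x + 2y = 8.125 × 10^-3;  mass: 40.00x + 105.99y = 0.3694
Solving, x = 4.707 × 10^-3 mol, y = 1.709 × 10^-3 mol
mass of NaOH = 4.707 × 10^-3 × 40.00 = 0.1883 g
% NaOH = 0.1883 / 0.3694 × 100 = 50.97 %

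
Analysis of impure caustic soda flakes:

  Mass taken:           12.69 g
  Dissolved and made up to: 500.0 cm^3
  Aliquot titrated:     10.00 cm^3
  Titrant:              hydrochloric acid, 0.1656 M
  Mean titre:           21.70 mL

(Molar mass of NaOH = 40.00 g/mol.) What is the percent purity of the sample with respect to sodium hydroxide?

NaOH + HCl → NaCl + H2O
n(HCl) per titration = 0.02170 × 0.1656 = 3.594 × 10^-3 mol
n(NaOH) in each aliquot = 3.594 × 10^-3 mol (1:1 ratio)
n(NaOH) in the whole flask = 3.594 × 10^-3 × 500.0/10.00 = 0.1797 mol
mass of NaOH = 0.1797 × 40.00 = 7.187 g
% NaOH = 7.187 / 12.69 × 100 = 56.64 %

56.64 %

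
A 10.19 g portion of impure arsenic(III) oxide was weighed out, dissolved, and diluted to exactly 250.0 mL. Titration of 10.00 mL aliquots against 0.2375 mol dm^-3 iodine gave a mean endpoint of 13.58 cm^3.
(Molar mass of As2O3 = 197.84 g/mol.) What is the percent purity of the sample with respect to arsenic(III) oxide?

As2O3 + 2 I2 + 2 H2O → As2O5 + 4 HI
n(I2) per titration = 0.01358 × 0.2375 = 3.225 × 10^-3 mol
From the 1:2 ratio, n(As2O3) in each aliquot = 1/2 × 3.225 × 10^-3 = 1.613 × 10^-3 mol
n(As2O3) in the whole flask = 1.613 × 10^-3 × 250.0/10.00 = 0.04032 mol
mass of As2O3 = 0.04032 × 197.84 = 7.976 g
% As2O3 = 7.976 / 10.19 × 100 = 78.27 %

78.27 %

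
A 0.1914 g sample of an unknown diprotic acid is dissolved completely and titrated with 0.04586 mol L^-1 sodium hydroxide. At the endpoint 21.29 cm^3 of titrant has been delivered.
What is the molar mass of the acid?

n(NaOH) = 0.02129 L × 0.04586 mol/L = 9.764 × 10^-4 mol
From the 1:2 ratio, n(H2A) = 1/2 × 9.764 × 10^-4 = 4.882 × 10^-4 mol
M = m / n = 0.1914 g / 4.882 × 10^-4 mol = 392.1 g/mol

392.1 g/mol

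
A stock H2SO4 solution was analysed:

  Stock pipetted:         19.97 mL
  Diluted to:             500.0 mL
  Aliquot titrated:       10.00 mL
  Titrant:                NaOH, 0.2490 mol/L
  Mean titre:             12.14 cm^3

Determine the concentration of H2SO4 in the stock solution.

H2SO4 + 2 NaOH → Na2SO4 + 2 H2O
n(NaOH) = 0.01214 × 0.2490 = 3.023 × 10^-3 mol
From the 1:2 ratio, n(H2SO4) in the aliquot = 1/2 × 3.023 × 10^-3 = 1.511 × 10^-3 mol
[H2SO4]_dilute = 1.511 × 10^-3 / 0.01000 = 0.1511 mol/L
Dilution factor = 500.0 / 19.97 = 25.04
[H2SO4]_stock = 0.1511 × 25.04 = 3.784 mol/L

3.784 mol/L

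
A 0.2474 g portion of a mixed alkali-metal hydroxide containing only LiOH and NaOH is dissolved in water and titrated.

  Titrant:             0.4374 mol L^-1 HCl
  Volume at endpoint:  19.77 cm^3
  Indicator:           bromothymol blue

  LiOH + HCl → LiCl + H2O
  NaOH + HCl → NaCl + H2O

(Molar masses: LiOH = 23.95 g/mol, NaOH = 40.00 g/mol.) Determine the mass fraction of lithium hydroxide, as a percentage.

n(HCl) = 0.01977 × 0.4374 = 8.647 × 10^-3 mol
Let x = n(LiOH), y = n(NaOH).
Titrant: 1x + 1y = 8.647 × 10^-3;  mass: 23.95x + 40.00y = 0.2474
Solving, x = 6.137 × 10^-3 mol, y = 2.511 × 10^-3 mol
mass of LiOH = 6.137 × 10^-3 × 23.95 = 0.1470 g
% LiOH = 0.1470 / 0.2474 × 100 = 59.41 %

59.41 %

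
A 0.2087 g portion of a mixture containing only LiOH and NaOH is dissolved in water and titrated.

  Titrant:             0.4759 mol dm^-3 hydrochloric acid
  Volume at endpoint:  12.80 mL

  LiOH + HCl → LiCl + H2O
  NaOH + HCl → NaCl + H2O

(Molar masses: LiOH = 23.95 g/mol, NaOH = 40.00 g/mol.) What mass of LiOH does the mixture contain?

n(HCl) = 0.01280 × 0.4759 = 6.092 × 10^-3 mol
Let x = n(LiOH), y = n(NaOH).
Titrant: 1x + 1y = 6.092 × 10^-3;  mass: 23.95x + 40.00y = 0.2087
Solving, x = 2.178 × 10^-3 mol, y = 3.913 × 10^-3 mol
mass of LiOH = 2.178 × 10^-3 × 23.95 = 0.05217 g

0.05217 g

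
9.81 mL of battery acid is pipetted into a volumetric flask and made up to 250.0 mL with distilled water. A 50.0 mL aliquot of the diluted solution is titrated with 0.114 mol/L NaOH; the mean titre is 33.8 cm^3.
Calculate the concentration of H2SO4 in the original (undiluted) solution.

H2SO4 + 2 NaOH → Na2SO4 + 2 H2O
n(NaOH) = 0.0338 × 0.114 = 3.85 × 10^-3 mol
From the 1:2 ratio, n(H2SO4) in the aliquot = 1/2 × 3.85 × 10^-3 = 1.93 × 10^-3 mol
[H2SO4]_dilute = 1.93 × 10^-3 / 0.0500 = 0.0385 mol/L
Dilution factor = 250.0 / 9.81 = 25.48
[H2SO4]_stock = 0.0385 × 25.48 = 0.982 mol/L

0.982 mol/L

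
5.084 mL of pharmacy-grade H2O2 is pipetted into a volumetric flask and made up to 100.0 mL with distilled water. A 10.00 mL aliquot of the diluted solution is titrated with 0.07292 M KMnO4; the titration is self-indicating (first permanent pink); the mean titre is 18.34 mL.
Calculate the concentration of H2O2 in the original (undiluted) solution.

2 MnO4^- + 5 H2O2 + 6 H^+ → 2 Mn^2+ + 5 O2 + 8 H2O
n(KMnO4) = 0.01834 × 0.07292 = 1.337 × 10^-3 mol
From the 5:2 ratio, n(H2O2) in the aliquot = 5/2 × 1.337 × 10^-3 = 3.343 × 10^-3 mol
[H2O2]_dilute = 3.343 × 10^-3 / 0.01000 = 0.3343 mol/L
Dilution factor = 100.0 / 5.084 = 19.67
[H2O2]_stock = 0.3343 × 19.67 = 6.576 mol/L

6.576 M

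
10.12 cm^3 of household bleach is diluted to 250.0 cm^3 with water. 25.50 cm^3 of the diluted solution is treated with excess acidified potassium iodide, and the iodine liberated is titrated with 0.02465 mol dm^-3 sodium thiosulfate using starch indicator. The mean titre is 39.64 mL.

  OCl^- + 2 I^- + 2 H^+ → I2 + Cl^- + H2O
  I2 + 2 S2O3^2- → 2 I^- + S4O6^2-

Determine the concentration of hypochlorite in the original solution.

n(S2O3^2-) = 0.03964 × 0.02465 = 9.771 × 10^-4 mol
n(I2) = n(S2O3^2-)/2 = 4.886 × 10^-4 mol
n(OCl^-) in the aliquot = 4.886 × 10^-4 mol (1:1 ratio)
[OCl^-]_dilute = 4.886 × 10^-4 / 0.02550 = 0.01916 mol/L
[OCl^-]_original = 0.01916 × 250.0/10.12 = 0.4733 mol/L

0.4733 mol/L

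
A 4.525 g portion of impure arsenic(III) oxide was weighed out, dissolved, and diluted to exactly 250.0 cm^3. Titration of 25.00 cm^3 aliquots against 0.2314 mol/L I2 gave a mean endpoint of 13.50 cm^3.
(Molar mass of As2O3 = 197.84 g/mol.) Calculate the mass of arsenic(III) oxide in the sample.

3.090 g

As2O3 + 2 I2 + 2 H2O → As2O5 + 4 HI
n(I2) per titration = 0.01350 × 0.2314 = 3.124 × 10^-3 mol
From the 1:2 ratio, n(As2O3) in each aliquot = 1/2 × 3.124 × 10^-3 = 1.562 × 10^-3 mol
n(As2O3) in the whole flask = 1.562 × 10^-3 × 250.0/25.00 = 0.01562 mol
mass of As2O3 = 0.01562 × 197.84 = 3.090 g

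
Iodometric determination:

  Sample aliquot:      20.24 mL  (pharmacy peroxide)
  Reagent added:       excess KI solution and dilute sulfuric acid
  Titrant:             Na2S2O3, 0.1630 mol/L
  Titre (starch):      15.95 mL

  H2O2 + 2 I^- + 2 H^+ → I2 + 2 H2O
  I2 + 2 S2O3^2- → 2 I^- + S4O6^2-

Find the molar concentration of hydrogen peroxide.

0.06423 mol/L

n(S2O3^2-) = 0.01595 × 0.1630 = 2.600 × 10^-3 mol
n(I2) = n(S2O3^2-)/2 = 1.300 × 10^-3 mol
n(H2O2) in the aliquot = 1.300 × 10^-3 mol (1:1 ratio)
[H2O2] = 1.300 × 10^-3 / 0.02024 = 0.06423 mol/L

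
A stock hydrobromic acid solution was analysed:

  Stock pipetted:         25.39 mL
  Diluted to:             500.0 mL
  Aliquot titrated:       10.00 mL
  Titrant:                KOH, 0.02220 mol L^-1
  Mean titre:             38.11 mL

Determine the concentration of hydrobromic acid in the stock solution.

HBr + KOH → KBr + H2O
n(KOH) = 0.03811 × 0.02220 = 8.460 × 10^-4 mol
n(HBr) in the aliquot = 8.460 × 10^-4 mol (1:1 ratio)
[HBr]_dilute = 8.460 × 10^-4 / 0.01000 = 0.08460 mol/L
Dilution factor = 500.0 / 25.39 = 19.69
[HBr]_stock = 0.08460 × 19.69 = 1.666 mol/L

1.666 mol/L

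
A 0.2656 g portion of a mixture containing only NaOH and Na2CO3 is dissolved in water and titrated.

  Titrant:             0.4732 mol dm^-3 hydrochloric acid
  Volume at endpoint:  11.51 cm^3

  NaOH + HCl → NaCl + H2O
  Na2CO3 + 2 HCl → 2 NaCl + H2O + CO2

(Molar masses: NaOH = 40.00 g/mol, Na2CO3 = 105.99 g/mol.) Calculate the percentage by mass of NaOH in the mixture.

n(HCl) = 0.01151 × 0.4732 = 5.447 × 10^-3 mol
Let x = n(NaOH), y = n(Na2CO3).
Titrant: 1x + 2y = 5.447 × 10^-3;  mass: 40.00x + 105.99y = 0.2656
Solving, x = 1.773 × 10^-3 mol, y = 1.837 × 10^-3 mol
mass of NaOH = 1.773 × 10^-3 × 40.00 = 0.07092 g
% NaOH = 0.07092 / 0.2656 × 100 = 26.70 %

26.70 %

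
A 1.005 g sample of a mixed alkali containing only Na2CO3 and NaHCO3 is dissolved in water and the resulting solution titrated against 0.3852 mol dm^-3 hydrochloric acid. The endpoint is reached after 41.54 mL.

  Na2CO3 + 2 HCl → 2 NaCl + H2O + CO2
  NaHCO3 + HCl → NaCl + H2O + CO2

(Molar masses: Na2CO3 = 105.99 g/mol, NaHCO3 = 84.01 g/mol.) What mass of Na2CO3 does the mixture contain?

n(HCl) = 0.04154 × 0.3852 = 0.01600 mol
Let x = n(Na2CO3), y = n(NaHCO3).
Titrant: 2x + 1y = 0.01600;  mass: 105.99x + 84.01y = 1.005
Solving, x = 5.469 × 10^-3 mol, y = 5.063 × 10^-3 mol
mass of Na2CO3 = 5.469 × 10^-3 × 105.99 = 0.5797 g

0.5797 g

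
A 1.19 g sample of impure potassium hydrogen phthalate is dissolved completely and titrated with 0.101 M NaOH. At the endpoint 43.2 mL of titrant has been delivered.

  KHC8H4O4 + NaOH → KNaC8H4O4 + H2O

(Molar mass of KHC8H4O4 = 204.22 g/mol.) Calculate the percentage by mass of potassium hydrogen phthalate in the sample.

n(NaOH) = 0.0432 L × 0.101 mol/L = 4.36 × 10^-3 mol
n(KHC8H4O4) = 4.36 × 10^-3 mol (1:1 ratio)
mass of KHC8H4O4 = 4.36 × 10^-3 × 204.22 g/mol = 0.891 g
% KHC8H4O4 = 0.891 / 1.19 × 100 = 74.9 %

74.9 %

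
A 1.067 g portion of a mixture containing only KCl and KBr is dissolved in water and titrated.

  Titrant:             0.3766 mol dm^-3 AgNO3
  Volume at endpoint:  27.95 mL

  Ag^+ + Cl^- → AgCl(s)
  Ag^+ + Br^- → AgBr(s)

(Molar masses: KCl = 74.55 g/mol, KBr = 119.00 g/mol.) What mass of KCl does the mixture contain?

n(AgNO3) = 0.02795 × 0.3766 = 0.01053 mol
Let x = n(KCl), y = n(KBr).
Titrant: 1x + 1y = 0.01053;  mass: 74.55x + 119.00y = 1.067
Solving, x = 4.175 × 10^-3 mol, y = 6.351 × 10^-3 mol
mass of KCl = 4.175 × 10^-3 × 74.55 = 0.3113 g

0.3113 g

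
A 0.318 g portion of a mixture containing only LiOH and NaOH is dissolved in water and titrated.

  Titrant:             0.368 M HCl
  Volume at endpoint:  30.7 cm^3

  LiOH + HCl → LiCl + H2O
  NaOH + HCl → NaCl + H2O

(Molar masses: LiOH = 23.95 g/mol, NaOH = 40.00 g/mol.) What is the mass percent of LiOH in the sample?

62.8 %

n(HCl) = 0.0307 × 0.368 = 0.0113 mol
Let x = n(LiOH), y = n(NaOH).
Titrant: 1x + 1y = 0.0113;  mass: 23.95x + 40.00y = 0.318
Solving, x = 8.34 × 10^-3 mol, y = 2.95 × 10^-3 mol
mass of LiOH = 8.34 × 10^-3 × 23.95 = 0.200 g
% LiOH = 0.200 / 0.318 × 100 = 62.8 %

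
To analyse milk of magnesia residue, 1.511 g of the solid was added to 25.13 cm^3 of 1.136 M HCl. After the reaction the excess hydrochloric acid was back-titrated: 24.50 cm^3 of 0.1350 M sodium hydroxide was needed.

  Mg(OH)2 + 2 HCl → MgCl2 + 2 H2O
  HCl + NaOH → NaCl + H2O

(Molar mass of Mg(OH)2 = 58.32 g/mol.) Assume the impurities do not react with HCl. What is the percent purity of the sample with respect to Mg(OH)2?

48.71 %

n(HCl) added = 0.02513 × 1.136 = 0.02855 mol
n(NaOH) used in back-titration = 0.02450 × 0.1350 = 3.308 × 10^-3 mol
n(HCl) left over = 3.308 × 10^-3 mol (1:1 ratio)
n(HCl) consumed by analyte = 0.02855 − 3.308 × 10^-3 = 0.02524 mol
From the 1:2 ratio, n(Mg(OH)2) = 1/2 × 0.02524 = 0.01262 mol
mass of Mg(OH)2 = 0.01262 × 58.32 = 0.7360 g
% Mg(OH)2 = 0.7360 / 1.511 × 100 = 48.71 %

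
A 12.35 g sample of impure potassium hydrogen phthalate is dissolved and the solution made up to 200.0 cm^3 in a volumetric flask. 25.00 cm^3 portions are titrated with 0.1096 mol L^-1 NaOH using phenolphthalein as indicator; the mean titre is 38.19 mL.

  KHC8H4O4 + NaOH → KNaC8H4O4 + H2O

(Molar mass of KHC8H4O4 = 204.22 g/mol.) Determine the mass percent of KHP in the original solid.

n(NaOH) per titration = 0.03819 × 0.1096 = 4.186 × 10^-3 mol
n(KHC8H4O4) in each aliquot = 4.186 × 10^-3 mol (1:1 ratio)
n(KHC8H4O4) in the whole flask = 4.186 × 10^-3 × 200.0/25.00 = 0.03348 mol
mass of KHC8H4O4 = 0.03348 × 204.22 = 6.838 g
% KHC8H4O4 = 6.838 / 12.35 × 100 = 55.37 %

55.37 %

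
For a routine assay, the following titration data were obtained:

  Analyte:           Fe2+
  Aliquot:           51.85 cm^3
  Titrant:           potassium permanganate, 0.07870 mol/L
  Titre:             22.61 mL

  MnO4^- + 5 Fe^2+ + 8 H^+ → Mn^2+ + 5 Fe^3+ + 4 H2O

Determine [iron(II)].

0.1716 mol/L

n(KMnO4) = 0.02261 L × 0.07870 mol/L = 1.779 × 10^-3 mol
From the 5:1 mole ratio, n(Fe2+) = 5/1 × 1.779 × 10^-3 = 8.897 × 10^-3 mol
[Fe2+] = 8.897 × 10^-3 mol / 0.05185 L = 0.1716 mol/L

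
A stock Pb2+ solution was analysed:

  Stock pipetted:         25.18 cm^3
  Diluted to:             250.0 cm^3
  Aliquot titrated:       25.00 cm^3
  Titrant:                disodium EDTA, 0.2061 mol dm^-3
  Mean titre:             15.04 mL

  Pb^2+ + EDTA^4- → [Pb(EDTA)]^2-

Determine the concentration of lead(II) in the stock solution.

n(EDTA) = 0.01504 × 0.2061 = 3.100 × 10^-3 mol
n(Pb2+) in the aliquot = 3.100 × 10^-3 mol (1:1 ratio)
[Pb2+]_dilute = 3.100 × 10^-3 / 0.02500 = 0.1240 mol/L
Dilution factor = 250.0 / 25.18 = 9.929
[Pb2+]_stock = 0.1240 × 9.929 = 1.231 mol/L

1.231 mol/L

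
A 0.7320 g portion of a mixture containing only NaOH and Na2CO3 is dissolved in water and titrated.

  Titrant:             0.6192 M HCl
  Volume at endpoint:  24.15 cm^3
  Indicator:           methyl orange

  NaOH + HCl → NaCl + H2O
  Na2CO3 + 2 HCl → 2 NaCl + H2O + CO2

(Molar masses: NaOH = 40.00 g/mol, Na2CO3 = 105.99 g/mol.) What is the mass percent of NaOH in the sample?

25.43 %

n(HCl) = 0.02415 × 0.6192 = 0.01495 mol
Let x = n(NaOH), y = n(Na2CO3).
Titrant: 1x + 2y = 0.01495;  mass: 40.00x + 105.99y = 0.7320
Solving, x = 4.653 × 10^-3 mol, y = 5.150 × 10^-3 mol
mass of NaOH = 4.653 × 10^-3 × 40.00 = 0.1861 g
% NaOH = 0.1861 / 0.7320 × 100 = 25.43 %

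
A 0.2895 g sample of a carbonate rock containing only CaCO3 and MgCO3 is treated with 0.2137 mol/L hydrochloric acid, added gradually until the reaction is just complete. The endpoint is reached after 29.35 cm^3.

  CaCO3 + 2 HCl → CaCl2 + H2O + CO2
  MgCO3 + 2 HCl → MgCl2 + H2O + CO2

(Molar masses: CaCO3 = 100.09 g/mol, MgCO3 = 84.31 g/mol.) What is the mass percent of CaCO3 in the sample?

54.99 %

n(HCl) = 0.02935 × 0.2137 = 6.272 × 10^-3 mol
Let x = n(CaCO3), y = n(MgCO3).
Titrant: 2x + 2y = 6.272 × 10^-3;  mass: 100.09x + 84.31y = 0.2895
Solving, x = 1.591 × 10^-3 mol, y = 1.545 × 10^-3 mol
mass of CaCO3 = 1.591 × 10^-3 × 100.09 = 0.1592 g
% CaCO3 = 0.1592 / 0.2895 × 100 = 54.99 %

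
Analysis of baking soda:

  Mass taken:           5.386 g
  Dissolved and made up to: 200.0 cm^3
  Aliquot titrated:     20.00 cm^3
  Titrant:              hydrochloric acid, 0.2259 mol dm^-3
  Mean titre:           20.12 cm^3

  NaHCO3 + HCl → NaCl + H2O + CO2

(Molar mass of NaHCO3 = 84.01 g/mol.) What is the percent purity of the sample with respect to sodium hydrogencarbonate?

70.89 %

n(HCl) per titration = 0.02012 × 0.2259 = 4.545 × 10^-3 mol
n(NaHCO3) in each aliquot = 4.545 × 10^-3 mol (1:1 ratio)
n(NaHCO3) in the whole flask = 4.545 × 10^-3 × 200.0/20.00 = 0.04545 mol
mass of NaHCO3 = 0.04545 × 84.01 = 3.818 g
% NaHCO3 = 3.818 / 5.386 × 100 = 70.89 %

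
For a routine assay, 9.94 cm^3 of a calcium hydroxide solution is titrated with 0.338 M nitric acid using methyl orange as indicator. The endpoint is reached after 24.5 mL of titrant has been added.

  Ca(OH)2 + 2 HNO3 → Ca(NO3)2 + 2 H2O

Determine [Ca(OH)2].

0.417 M

n(HNO3) = 0.0245 L × 0.338 mol/L = 8.28 × 10^-3 mol
From the 1:2 mole ratio, n(Ca(OH)2) = 1/2 × 8.28 × 10^-3 = 4.14 × 10^-3 mol
[Ca(OH)2] = 4.14 × 10^-3 mol / 0.00994 L = 0.417 mol/L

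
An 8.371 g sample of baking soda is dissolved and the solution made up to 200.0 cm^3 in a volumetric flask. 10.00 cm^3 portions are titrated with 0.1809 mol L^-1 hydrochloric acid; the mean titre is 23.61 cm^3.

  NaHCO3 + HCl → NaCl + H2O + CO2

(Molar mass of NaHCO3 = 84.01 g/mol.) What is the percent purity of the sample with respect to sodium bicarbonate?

85.73 %

n(HCl) per titration = 0.02361 × 0.1809 = 4.271 × 10^-3 mol
n(NaHCO3) in each aliquot = 4.271 × 10^-3 mol (1:1 ratio)
n(NaHCO3) in the whole flask = 4.271 × 10^-3 × 200.0/10.00 = 0.08542 mol
mass of NaHCO3 = 0.08542 × 84.01 = 7.176 g
% NaHCO3 = 7.176 / 8.371 × 100 = 85.73 %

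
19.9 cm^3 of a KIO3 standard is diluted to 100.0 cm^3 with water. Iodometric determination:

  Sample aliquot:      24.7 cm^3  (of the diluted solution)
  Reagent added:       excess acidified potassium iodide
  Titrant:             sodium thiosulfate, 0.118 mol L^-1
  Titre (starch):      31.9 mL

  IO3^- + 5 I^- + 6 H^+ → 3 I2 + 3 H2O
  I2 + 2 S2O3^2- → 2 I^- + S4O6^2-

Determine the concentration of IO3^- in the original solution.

n(S2O3^2-) = 0.0319 × 0.118 = 3.76 × 10^-3 mol
n(I2) = n(S2O3^2-)/2 = 1.88 × 10^-3 mol
From the 1:3 ratio, n(IO3^-) in the aliquot = 1/3 × 1.88 × 10^-3 = 6.27 × 10^-4 mol
[IO3^-]_dilute = 6.27 × 10^-4 / 0.0247 = 0.0254 mol/L
[IO3^-]_original = 0.0254 × 100.0/19.9 = 0.128 mol/L

0.128 mol/L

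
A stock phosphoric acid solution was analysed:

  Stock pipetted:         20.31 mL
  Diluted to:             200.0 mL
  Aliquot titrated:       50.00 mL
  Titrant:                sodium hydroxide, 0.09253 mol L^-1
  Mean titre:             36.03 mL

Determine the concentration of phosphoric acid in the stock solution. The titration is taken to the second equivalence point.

0.3283 mol/L

H3PO4 + 2 NaOH → Na2HPO4 + 2 H2O
n(NaOH) = 0.03603 × 0.09253 = 3.334 × 10^-3 mol
From the 1:2 ratio, n(H3PO4) in the aliquot = 1/2 × 3.334 × 10^-3 = 1.667 × 10^-3 mol
[H3PO4]_dilute = 1.667 × 10^-3 / 0.05000 = 0.03334 mol/L
Dilution factor = 200.0 / 20.31 = 9.847
[H3PO4]_stock = 0.03334 × 9.847 = 0.3283 mol/L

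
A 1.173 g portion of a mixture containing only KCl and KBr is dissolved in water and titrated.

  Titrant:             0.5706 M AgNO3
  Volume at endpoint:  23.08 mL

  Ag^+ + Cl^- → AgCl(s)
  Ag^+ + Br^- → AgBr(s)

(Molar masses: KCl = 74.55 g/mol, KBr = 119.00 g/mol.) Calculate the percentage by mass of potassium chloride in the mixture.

n(AgNO3) = 0.02308 × 0.5706 = 0.01317 mol
Let x = n(KCl), y = n(KBr).
Titrant: 1x + 1y = 0.01317;  mass: 74.55x + 119.00y = 1.173
Solving, x = 8.868 × 10^-3 mol, y = 4.302 × 10^-3 mol
mass of KCl = 8.868 × 10^-3 × 74.55 = 0.6611 g
% KCl = 0.6611 / 1.173 × 100 = 56.36 %

56.36 %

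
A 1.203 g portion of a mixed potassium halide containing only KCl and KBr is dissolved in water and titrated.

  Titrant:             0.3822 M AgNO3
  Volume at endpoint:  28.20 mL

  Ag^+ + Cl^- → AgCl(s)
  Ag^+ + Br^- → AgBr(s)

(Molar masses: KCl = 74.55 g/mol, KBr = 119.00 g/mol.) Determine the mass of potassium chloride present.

0.1335 g

n(AgNO3) = 0.02820 × 0.3822 = 0.01078 mol
Let x = n(KCl), y = n(KBr).
Titrant: 1x + 1y = 0.01078;  mass: 74.55x + 119.00y = 1.203
Solving, x = 1.790 × 10^-3 mol, y = 8.988 × 10^-3 mol
mass of KCl = 1.790 × 10^-3 × 74.55 = 0.1335 g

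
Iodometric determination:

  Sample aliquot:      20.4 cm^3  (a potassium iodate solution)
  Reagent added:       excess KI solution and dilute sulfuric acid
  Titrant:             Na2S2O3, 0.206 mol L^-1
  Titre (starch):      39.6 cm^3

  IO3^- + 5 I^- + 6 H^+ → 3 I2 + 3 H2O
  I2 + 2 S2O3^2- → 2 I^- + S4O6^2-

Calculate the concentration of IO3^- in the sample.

0.0666 mol/L

n(S2O3^2-) = 0.0396 × 0.206 = 8.16 × 10^-3 mol
n(I2) = n(S2O3^2-)/2 = 4.08 × 10^-3 mol
From the 1:3 ratio, n(IO3^-) in the aliquot = 1/3 × 4.08 × 10^-3 = 1.36 × 10^-3 mol
[IO3^-] = 1.36 × 10^-3 / 0.0204 = 0.0666 mol/L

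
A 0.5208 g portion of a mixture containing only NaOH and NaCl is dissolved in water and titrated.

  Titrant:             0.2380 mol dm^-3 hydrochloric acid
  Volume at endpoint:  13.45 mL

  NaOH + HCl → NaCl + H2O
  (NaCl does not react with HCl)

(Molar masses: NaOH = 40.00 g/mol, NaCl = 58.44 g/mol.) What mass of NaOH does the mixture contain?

0.1280 g

n(HCl) = 0.01345 × 0.2380 = 3.201 × 10^-3 mol
Let x = n(NaOH), y = n(NaCl).
Titrant: 1x = 3.201 × 10^-3;  mass: 40.00x + 58.44y = 0.5208
Solving, x = 3.201 × 10^-3 mol, y = 6.721 × 10^-3 mol
mass of NaOH = 3.201 × 10^-3 × 40.00 = 0.1280 g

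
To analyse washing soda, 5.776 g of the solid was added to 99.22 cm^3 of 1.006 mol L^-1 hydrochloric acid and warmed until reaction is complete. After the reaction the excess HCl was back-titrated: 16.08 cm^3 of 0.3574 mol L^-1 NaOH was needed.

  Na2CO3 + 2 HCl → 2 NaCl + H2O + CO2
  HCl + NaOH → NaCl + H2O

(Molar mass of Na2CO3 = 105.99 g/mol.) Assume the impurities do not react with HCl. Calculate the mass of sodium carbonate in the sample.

4.985 g

n(HCl) added = 0.09922 × 1.006 = 0.09982 mol
n(NaOH) used in back-titration = 0.01608 × 0.3574 = 5.747 × 10^-3 mol
n(HCl) left over = 5.747 × 10^-3 mol (1:1 ratio)
n(HCl) consumed by analyte = 0.09982 − 5.747 × 10^-3 = 0.09407 mol
From the 1:2 ratio, n(Na2CO3) = 1/2 × 0.09407 = 0.04703 mol
mass of Na2CO3 = 0.04703 × 105.99 = 4.985 g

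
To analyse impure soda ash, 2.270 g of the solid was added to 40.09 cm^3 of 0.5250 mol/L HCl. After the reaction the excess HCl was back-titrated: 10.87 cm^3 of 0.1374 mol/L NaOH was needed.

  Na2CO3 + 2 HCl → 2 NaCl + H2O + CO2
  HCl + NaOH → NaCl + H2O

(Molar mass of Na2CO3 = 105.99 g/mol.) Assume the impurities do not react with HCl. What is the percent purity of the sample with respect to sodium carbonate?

n(HCl) added = 0.04009 × 0.5250 = 0.02105 mol
n(NaOH) used in back-titration = 0.01087 × 0.1374 = 1.494 × 10^-3 mol
n(HCl) left over = 1.494 × 10^-3 mol (1:1 ratio)
n(HCl) consumed by analyte = 0.02105 − 1.494 × 10^-3 = 0.01955 mol
From the 1:2 ratio, n(Na2CO3) = 1/2 × 0.01955 = 9.777 × 10^-3 mol
mass of Na2CO3 = 9.777 × 10^-3 × 105.99 = 1.036 g
% Na2CO3 = 1.036 / 2.270 × 100 = 45.65 %

45.65 %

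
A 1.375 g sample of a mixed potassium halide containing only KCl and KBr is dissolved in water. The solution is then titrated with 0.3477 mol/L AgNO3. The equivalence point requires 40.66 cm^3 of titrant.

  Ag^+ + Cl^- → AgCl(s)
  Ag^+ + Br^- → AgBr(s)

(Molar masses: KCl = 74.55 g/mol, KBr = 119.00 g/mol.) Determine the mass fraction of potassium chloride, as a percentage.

n(AgNO3) = 0.04066 × 0.3477 = 0.01414 mol
Let x = n(KCl), y = n(KBr).
Titrant: 1x + 1y = 0.01414;  mass: 74.55x + 119.00y = 1.375
Solving, x = 6.915 × 10^-3 mol, y = 7.223 × 10^-3 mol
mass of KCl = 6.915 × 10^-3 × 74.55 = 0.5155 g
% KCl = 0.5155 / 1.375 × 100 = 37.49 %

37.49 %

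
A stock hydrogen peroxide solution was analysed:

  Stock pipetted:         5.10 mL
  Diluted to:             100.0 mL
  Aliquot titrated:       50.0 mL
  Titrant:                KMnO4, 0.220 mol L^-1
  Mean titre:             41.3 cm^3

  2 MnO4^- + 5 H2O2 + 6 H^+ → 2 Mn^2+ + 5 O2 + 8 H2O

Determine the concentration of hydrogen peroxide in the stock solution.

8.91 mol/L

n(KMnO4) = 0.0413 × 0.220 = 9.09 × 10^-3 mol
From the 5:2 ratio, n(H2O2) in the aliquot = 5/2 × 9.09 × 10^-3 = 0.0227 mol
[H2O2]_dilute = 0.0227 / 0.0500 = 0.454 mol/L
Dilution factor = 100.0 / 5.10 = 19.61
[H2O2]_stock = 0.454 × 19.61 = 8.91 mol/L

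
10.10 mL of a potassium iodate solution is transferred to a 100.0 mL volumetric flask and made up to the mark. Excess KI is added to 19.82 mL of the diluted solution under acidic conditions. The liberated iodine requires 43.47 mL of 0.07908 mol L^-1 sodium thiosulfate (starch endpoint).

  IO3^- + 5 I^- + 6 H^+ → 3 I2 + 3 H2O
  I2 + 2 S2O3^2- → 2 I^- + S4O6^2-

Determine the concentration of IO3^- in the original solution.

n(S2O3^2-) = 0.04347 × 0.07908 = 3.438 × 10^-3 mol
n(I2) = n(S2O3^2-)/2 = 1.719 × 10^-3 mol
From the 1:3 ratio, n(IO3^-) in the aliquot = 1/3 × 1.719 × 10^-3 = 5.729 × 10^-4 mol
[IO3^-]_dilute = 5.729 × 10^-4 / 0.01982 = 0.02891 mol/L
[IO3^-]_original = 0.02891 × 100.0/10.10 = 0.2862 mol/L

0.2862 mol/L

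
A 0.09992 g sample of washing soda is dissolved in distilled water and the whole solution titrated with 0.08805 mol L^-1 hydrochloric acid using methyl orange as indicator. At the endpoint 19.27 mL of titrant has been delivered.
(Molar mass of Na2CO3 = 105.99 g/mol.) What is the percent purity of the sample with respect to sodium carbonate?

Na2CO3 + 2 HCl → 2 NaCl + H2O + CO2
n(HCl) = 0.01927 L × 0.08805 mol/L = 1.697 × 10^-3 mol
From the 1:2 ratio, n(Na2CO3) = 1/2 × 1.697 × 10^-3 = 8.484 × 10^-4 mol
mass of Na2CO3 = 8.484 × 10^-4 × 105.99 g/mol = 0.08992 g
% Na2CO3 = 0.08992 / 0.09992 × 100 = 89.99 %

89.99 %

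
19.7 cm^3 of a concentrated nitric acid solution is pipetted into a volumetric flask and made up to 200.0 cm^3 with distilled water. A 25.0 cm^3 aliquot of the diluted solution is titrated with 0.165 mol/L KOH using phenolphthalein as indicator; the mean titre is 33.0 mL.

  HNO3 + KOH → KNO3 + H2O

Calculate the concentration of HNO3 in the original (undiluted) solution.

2.21 mol/L

n(KOH) = 0.0330 × 0.165 = 5.45 × 10^-3 mol
n(HNO3) in the aliquot = 5.45 × 10^-3 mol (1:1 ratio)
[HNO3]_dilute = 5.45 × 10^-3 / 0.0250 = 0.218 mol/L
Dilution factor = 200.0 / 19.7 = 10.15
[HNO3]_stock = 0.218 × 10.15 = 2.21 mol/L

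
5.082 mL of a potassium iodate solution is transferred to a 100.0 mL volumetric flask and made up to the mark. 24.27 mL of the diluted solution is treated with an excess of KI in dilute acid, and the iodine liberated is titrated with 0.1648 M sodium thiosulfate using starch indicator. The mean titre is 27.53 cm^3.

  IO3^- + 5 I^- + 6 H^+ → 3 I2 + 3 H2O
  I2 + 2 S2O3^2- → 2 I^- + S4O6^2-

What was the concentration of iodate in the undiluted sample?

n(S2O3^2-) = 0.02753 × 0.1648 = 4.537 × 10^-3 mol
n(I2) = n(S2O3^2-)/2 = 2.268 × 10^-3 mol
From the 1:3 ratio, n(IO3^-) in the aliquot = 1/3 × 2.268 × 10^-3 = 7.562 × 10^-4 mol
[IO3^-]_dilute = 7.562 × 10^-4 / 0.02427 = 0.03116 mol/L
[IO3^-]_original = 0.03116 × 100.0/5.082 = 0.6131 mol/L

0.6131 M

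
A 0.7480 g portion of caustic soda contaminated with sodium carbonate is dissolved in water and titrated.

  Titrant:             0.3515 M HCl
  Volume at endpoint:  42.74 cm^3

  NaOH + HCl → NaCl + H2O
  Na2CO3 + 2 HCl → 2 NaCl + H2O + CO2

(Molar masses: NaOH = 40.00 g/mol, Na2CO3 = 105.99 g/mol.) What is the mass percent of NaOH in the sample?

19.81 %

n(HCl) = 0.04274 × 0.3515 = 0.01502 mol
Let x = n(NaOH), y = n(Na2CO3).
Titrant: 1x + 2y = 0.01502;  mass: 40.00x + 105.99y = 0.7480
Solving, x = 3.705 × 10^-3 mol, y = 5.659 × 10^-3 mol
mass of NaOH = 3.705 × 10^-3 × 40.00 = 0.1482 g
% NaOH = 0.1482 / 0.7480 × 100 = 19.81 %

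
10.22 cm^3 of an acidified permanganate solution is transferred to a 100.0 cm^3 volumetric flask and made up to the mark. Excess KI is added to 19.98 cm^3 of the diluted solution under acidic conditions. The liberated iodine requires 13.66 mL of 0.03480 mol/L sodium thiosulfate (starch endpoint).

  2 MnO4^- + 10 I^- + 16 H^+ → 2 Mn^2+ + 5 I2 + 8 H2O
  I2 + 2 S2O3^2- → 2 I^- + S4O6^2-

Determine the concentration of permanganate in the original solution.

n(S2O3^2-) = 0.01366 × 0.03480 = 4.754 × 10^-4 mol
n(I2) = n(S2O3^2-)/2 = 2.377 × 10^-4 mol
From the 2:5 ratio, n(MnO4^-) in the aliquot = 2/5 × 2.377 × 10^-4 = 9.507 × 10^-5 mol
[MnO4^-]_dilute = 9.507 × 10^-5 / 0.01998 = 0.004758 mol/L
[MnO4^-]_original = 0.004758 × 100.0/10.22 = 0.04656 mol/L

0.04656 mol/L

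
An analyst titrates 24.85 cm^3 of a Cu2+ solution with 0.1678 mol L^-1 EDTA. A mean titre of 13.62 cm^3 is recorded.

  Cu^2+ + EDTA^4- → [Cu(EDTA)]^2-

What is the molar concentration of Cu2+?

0.09197 mol/L

n(EDTA) = 0.01362 L × 0.1678 mol/L = 2.285 × 10^-3 mol
n(Cu2+) = 2.285 × 10^-3 mol (1:1 mole ratio)
[Cu2+] = 2.285 × 10^-3 mol / 0.02485 L = 0.09197 mol/L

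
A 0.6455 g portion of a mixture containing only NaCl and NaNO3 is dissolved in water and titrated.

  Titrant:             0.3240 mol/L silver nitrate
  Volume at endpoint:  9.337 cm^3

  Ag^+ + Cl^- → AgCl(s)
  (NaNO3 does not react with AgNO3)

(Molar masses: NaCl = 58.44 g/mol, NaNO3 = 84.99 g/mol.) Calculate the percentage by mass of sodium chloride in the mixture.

27.39 %

n(AgNO3) = 0.009337 × 0.3240 = 3.025 × 10^-3 mol
Let x = n(NaCl), y = n(NaNO3).
Titrant: 1x = 3.025 × 10^-3;  mass: 58.44x + 84.99y = 0.6455
Solving, x = 3.025 × 10^-3 mol, y = 5.515 × 10^-3 mol
mass of NaCl = 3.025 × 10^-3 × 58.44 = 0.1768 g
% NaCl = 0.1768 / 0.6455 × 100 = 27.39 %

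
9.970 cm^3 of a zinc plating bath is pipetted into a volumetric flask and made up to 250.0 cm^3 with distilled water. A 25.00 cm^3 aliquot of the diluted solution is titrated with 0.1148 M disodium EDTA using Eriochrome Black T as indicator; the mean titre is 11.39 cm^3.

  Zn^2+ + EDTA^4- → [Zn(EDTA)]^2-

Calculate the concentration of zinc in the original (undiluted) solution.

1.312 M

n(EDTA) = 0.01139 × 0.1148 = 1.308 × 10^-3 mol
n(Zn2+) in the aliquot = 1.308 × 10^-3 mol (1:1 ratio)
[Zn2+]_dilute = 1.308 × 10^-3 / 0.02500 = 0.05230 mol/L
Dilution factor = 250.0 / 9.970 = 25.08
[Zn2+]_stock = 0.05230 × 25.08 = 1.312 mol/L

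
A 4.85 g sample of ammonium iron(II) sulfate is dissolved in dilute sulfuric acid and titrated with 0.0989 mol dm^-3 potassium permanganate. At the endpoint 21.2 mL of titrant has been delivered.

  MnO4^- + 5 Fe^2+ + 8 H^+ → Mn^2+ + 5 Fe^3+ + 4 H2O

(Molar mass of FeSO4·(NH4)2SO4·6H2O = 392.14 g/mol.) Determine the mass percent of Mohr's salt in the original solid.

84.8 %

n(KMnO4) = 0.0212 L × 0.0989 mol/L = 2.10 × 10^-3 mol
From the 5:1 ratio, n(FeSO4·(NH4)2SO4·6H2O) = 5/1 × 2.10 × 10^-3 = 0.0105 mol
mass of FeSO4·(NH4)2SO4·6H2O = 0.0105 × 392.14 g/mol = 4.11 g
% FeSO4·(NH4)2SO4·6H2O = 4.11 / 4.85 × 100 = 84.8 %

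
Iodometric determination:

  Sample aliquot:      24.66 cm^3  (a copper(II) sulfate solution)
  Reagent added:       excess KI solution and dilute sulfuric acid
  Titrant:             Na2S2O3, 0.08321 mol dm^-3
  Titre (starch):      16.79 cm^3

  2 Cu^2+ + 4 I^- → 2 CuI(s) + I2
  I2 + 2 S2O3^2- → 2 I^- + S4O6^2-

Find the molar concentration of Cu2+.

0.05665 mol/L

n(S2O3^2-) = 0.01679 × 0.08321 = 1.397 × 10^-3 mol
n(I2) = n(S2O3^2-)/2 = 6.985 × 10^-4 mol
From the 2:1 ratio, n(Cu2+) in the aliquot = 2/1 × 6.985 × 10^-4 = 1.397 × 10^-3 mol
[Cu2+] = 1.397 × 10^-3 / 0.02466 = 0.05665 mol/L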